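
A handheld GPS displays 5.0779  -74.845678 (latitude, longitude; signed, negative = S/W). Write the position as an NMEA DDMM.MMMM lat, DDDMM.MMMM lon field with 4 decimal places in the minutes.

Latitude: fractional part 0.077900 → 4.674000 minutes
Longitude is negative → W; |value| = 74.845678
λ: fractional part 0.845678 → 50.740680 minutes

0504.6740,N / 07450.7407,W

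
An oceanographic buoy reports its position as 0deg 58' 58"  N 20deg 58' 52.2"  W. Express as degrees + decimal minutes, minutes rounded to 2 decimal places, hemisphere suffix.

0° 58.97′ N, 20° 58.87′ W

Lat: 58 + 58/60 = 58.9667′
Lon: seconds/60 = 0.87000; minutes = 58 + 0.87000 = 58.8700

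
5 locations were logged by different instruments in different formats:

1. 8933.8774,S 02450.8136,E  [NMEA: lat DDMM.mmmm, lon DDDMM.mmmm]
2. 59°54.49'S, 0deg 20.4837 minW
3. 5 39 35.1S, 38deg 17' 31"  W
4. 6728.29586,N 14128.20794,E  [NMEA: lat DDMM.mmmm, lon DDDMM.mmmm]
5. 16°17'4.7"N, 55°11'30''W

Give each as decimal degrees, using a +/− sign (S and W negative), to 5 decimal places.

1. -89.56462, 24.84689
2. -59.90817, -0.34140
3. -5.65975, -38.29194
4. 67.47160, 141.47013
5. 16.28464, -55.19167

Point 1:
  φ: split at 2 digits → 89° and 33.8774′; 89 + 33.8774/60 = 89.564623
  S ⇒ negate
  Lon: split at 3 digits → 024° and 50.8136′; 24 + 50.8136/60 = 24.846893
  E ⇒ keep positive
Point 2:
  φ: 59 + 54.49/60 = 59.908167
  hemisphere S, so the sign is −
  λ: 0 + 20.4837/60 = 0.341395
  W → negative
Point 3:
  φ: 5 + 39/60 + 35.1/3600 = 5.659750
  hemisphere S, so the sign is −
  Longitude: 38 + 17/60 + 31/3600 = 38.291944
  hemisphere W, so the sign is −
Point 4:
  Lat: split at 2 digits → 67° and 28.29586′; 67 + 28.29586/60 = 67.471598
  N ⇒ keep positive
  Lon: split at 3 digits → 141° and 28.20794′; 141 + 28.20794/60 = 141.470132
  E → positive
Point 5:
  φ: 16° + 17/60 + 4.7/3600 = 16 + 0.283333 + 0.001306 = 16.284639
  N → positive
  Lon: 55° + 11/60 + 30/3600 = 55 + 0.183333 + 0.008333 = 55.191667
  W ⇒ negate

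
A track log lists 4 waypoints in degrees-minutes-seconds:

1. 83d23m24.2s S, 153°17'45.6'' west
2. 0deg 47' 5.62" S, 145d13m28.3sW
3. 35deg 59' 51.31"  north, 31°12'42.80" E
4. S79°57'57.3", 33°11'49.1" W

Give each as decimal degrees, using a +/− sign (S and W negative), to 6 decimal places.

Point 1:
  φ: 83 + 23/60 + 24.2/3600 = 83.3900556
  S ⇒ negate
  Lon: 153 + 17/60 + 45.6/3600 = 153.2960000
  W ⇒ negate
Point 2:
  Lat: 0 + 47/60 + 5.62/3600 = 0.7848944
  S ⇒ negate
  λ: 13′ + 28.3″ = 13.47167′; 145 + 13.47167/60 = 145.2245278
  hemisphere W, so the sign is −
Point 3:
  Lat: 35° + 59/60 + 51.31/3600 = 35 + 0.983333 + 0.014253 = 35.9975861
  N ⇒ keep positive
  Lon: 12′ + 42.8″ = 12.71333′; 31 + 12.71333/60 = 31.2118889
  E → positive
Point 4:
  φ: 79 + 57/60 + 57.3/3600 = 79.9659167
  S → negative
  Longitude: 11′ + 49.1″ = 11.81833′; 33 + 11.81833/60 = 33.1969722
  hemisphere W, so the sign is −

1. -83.390056, -153.296000
2. -0.784894, -145.224528
3. 35.997586, 31.211889
4. -79.965917, -33.196972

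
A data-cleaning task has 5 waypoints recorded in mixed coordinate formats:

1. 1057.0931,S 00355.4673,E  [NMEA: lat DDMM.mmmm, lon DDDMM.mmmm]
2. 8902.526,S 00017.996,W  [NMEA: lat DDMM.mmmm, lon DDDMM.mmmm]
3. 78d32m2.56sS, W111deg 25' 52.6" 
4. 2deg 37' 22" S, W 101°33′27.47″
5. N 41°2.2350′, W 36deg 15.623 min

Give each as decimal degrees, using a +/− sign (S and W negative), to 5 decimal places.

Point 1:
  Latitude: degrees = first 2 digits = 10, minutes = 57.0931; 10 + 57.0931/60 = 10.951552
  S → negative
  Longitude: split at 3 digits → 003° and 55.4673′; 3 + 55.4673/60 = 3.924455
  E ⇒ keep positive
Point 2:
  φ: degrees = first 2 digits = 89, minutes = 2.526; 89 + 2.526/60 = 89.042100
  S ⇒ negate
  Longitude: degrees = first 3 digits = 0, minutes = 17.996; 0 + 17.996/60 = 0.299933
  hemisphere W, so the sign is −
Point 3:
  Lat: 78 + 32/60 + 2.56/3600 = 78.534044
  S ⇒ negate
  Lon: 111 + 25/60 + 52.6/3600 = 111.431278
  hemisphere W, so the sign is −
Point 4:
  φ: 37′ + 22″ = 37.36667′; 2 + 37.36667/60 = 2.622778
  hemisphere S, so the sign is −
  Lon: 101 + 33/60 + 27.47/3600 = 101.557631
  W → negative
Point 5:
  φ: 41 + 2.235/60 = 41.037250
  N ⇒ keep positive
  Longitude: 15.623′ = 0.260383°; total 36.260383
  W ⇒ negate

1. -10.95155, 3.92446
2. -89.04210, -0.29993
3. -78.53404, -111.43128
4. -2.62278, -101.55763
5. 41.03725, -36.26038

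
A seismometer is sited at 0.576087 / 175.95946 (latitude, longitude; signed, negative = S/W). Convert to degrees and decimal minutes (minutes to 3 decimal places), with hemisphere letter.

0° 34.565′ N, 175° 57.568′ E

φ: 0° + 0.576087 × 60 = 0° 34.56522′
Lon: 175° + 0.959460 × 60 = 175° 57.56760′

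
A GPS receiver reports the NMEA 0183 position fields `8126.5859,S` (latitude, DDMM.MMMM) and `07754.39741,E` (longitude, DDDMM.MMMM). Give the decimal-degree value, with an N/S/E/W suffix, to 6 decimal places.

Lat: split at 2 digits → 81° and 26.5859′; 81 + 26.5859/60 = 81.4430983
Longitude: split at 3 digits → 077° and 54.39741′; 77 + 54.39741/60 = 77.9066235

81.443098° S, 77.906624° E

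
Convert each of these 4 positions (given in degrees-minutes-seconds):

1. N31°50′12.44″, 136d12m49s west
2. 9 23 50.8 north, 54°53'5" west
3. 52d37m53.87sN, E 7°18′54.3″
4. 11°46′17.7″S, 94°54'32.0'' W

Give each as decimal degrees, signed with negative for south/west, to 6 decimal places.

Point 1:
  Lat: 31 + 50/60 + 12.44/3600 = 31.8367889
  N → positive
  Longitude: 136 + 12/60 + 49/3600 = 136.2136111
  W → negative
Point 2:
  φ: 9 + 23/60 + 50.8/3600 = 9.3974444
  N → positive
  Longitude: 54° + 53/60 + 5/3600 = 54 + 0.883333 + 0.001389 = 54.8847222
  W ⇒ negate
Point 3:
  φ: 37′ + 53.87″ = 37.89783′; 52 + 37.89783/60 = 52.6316306
  N → positive
  Longitude: 18′ + 54.3″ = 18.90500′; 7 + 18.90500/60 = 7.3150833
  E → positive
Point 4:
  Lat: 11° + 46/60 + 17.7/3600 = 11 + 0.766667 + 0.004917 = 11.7715833
  S → negative
  Lon: 54′ + 32″ = 54.53333′; 94 + 54.53333/60 = 94.9088889
  W → negative

1. 31.836789, -136.213611
2. 9.397444, -54.884722
3. 52.631631, 7.315083
4. -11.771583, -94.908889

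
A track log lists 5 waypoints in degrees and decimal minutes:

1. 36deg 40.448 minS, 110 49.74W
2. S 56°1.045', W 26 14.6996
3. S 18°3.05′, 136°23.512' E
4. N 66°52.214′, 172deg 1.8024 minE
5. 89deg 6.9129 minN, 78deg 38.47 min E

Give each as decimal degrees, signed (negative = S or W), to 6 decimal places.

Point 1:
  Lat: 40.448′ = 0.674133°; total 36.6741333
  hemisphere S, so the sign is −
  Lon: 110 + 49.74/60 = 110.8290000
  W → negative
Point 2:
  φ: 56 + 1.045/60 = 56.0174167
  S → negative
  Longitude: 26 + 14.6996/60 = 26.2449933
  hemisphere W, so the sign is −
Point 3:
  φ: 18 + 3.05/60 = 18.0508333
  hemisphere S, so the sign is −
  Lon: 23.512′ = 0.391867°; total 136.3918667
  E → positive
Point 4:
  Lat: 66 + 52.214/60 = 66.8702333
  N ⇒ keep positive
  λ: 1.8024′ = 0.030040°; total 172.0300400
  E ⇒ keep positive
Point 5:
  Lat: 89 + 6.9129/60 = 89.1152150
  N → positive
  Lon: 38.47′ = 0.641167°; total 78.6411667
  E → positive

1. -36.674133, -110.829000
2. -56.017417, -26.244993
3. -18.050833, 136.391867
4. 66.870233, 172.030040
5. 89.115215, 78.641167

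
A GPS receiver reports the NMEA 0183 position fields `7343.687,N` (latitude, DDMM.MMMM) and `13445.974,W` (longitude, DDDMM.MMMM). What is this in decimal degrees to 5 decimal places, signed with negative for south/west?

73.72812, -134.76623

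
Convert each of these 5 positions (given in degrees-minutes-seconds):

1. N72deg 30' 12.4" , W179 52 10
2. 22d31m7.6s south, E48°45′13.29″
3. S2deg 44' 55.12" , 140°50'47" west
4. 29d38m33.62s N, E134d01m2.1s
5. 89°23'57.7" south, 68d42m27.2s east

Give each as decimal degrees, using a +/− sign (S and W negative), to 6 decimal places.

1. 72.503444, -179.869444
2. -22.518778, 48.753692
3. -2.748644, -140.846389
4. 29.642672, 134.017250
5. -89.399361, 68.707556

Point 1:
  Latitude: 72 + 30/60 + 12.4/3600 = 72.5034444
  N ⇒ keep positive
  λ: 179° + 52/60 + 10/3600 = 179 + 0.866667 + 0.002778 = 179.8694444
  hemisphere W, so the sign is −
Point 2:
  φ: 31′ + 7.6″ = 31.12667′; 22 + 31.12667/60 = 22.5187778
  hemisphere S, so the sign is −
  Lon: 48 + 45/60 + 13.29/3600 = 48.7536917
  E ⇒ keep positive
Point 3:
  φ: 44′ + 55.12″ = 44.91867′; 2 + 44.91867/60 = 2.7486444
  S → negative
  Longitude: 50′ + 47″ = 50.78333′; 140 + 50.78333/60 = 140.8463889
  W → negative
Point 4:
  Latitude: 29 + 38/60 + 33.62/3600 = 29.6426722
  N ⇒ keep positive
  Lon: 1′ + 2.1″ = 1.03500′; 134 + 1.03500/60 = 134.0172500
  E → positive
Point 5:
  Lat: 89 + 23/60 + 57.7/3600 = 89.3993611
  S ⇒ negate
  λ: 42′ + 27.2″ = 42.45333′; 68 + 42.45333/60 = 68.7075556
  E → positive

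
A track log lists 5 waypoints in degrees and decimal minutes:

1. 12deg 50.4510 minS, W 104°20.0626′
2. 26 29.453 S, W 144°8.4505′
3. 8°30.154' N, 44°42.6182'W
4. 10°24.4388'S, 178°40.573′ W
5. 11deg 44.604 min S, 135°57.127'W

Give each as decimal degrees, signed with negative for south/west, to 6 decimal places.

1. -12.840850, -104.334377
2. -26.490883, -144.140842
3. 8.502567, -44.710303
4. -10.407313, -178.676217
5. -11.743400, -135.952117

Point 1:
  Latitude: 12 + 50.451/60 = 12.8408500
  hemisphere S, so the sign is −
  Lon: 20.0626′ = 0.334377°; total 104.3343767
  hemisphere W, so the sign is −
Point 2:
  φ: 29.453′ = 0.490883°; total 26.4908833
  S → negative
  Longitude: 144 + 8.4505/60 = 144.1408417
  W → negative
Point 3:
  Lat: 8 + 30.154/60 = 8.5025667
  N → positive
  λ: 42.6182′ = 0.710303°; total 44.7103033
  W → negative
Point 4:
  Latitude: 24.4388′ = 0.407313°; total 10.4073133
  hemisphere S, so the sign is −
  Longitude: 178 + 40.573/60 = 178.6762167
  W → negative
Point 5:
  Latitude: 44.604′ = 0.743400°; total 11.7434000
  S → negative
  Longitude: 57.127′ = 0.952117°; total 135.9521167
  hemisphere W, so the sign is −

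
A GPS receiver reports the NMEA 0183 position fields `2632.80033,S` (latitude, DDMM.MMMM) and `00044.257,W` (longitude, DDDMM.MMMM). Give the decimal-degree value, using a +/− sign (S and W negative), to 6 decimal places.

-26.546672, -0.737617

Latitude: degrees = first 2 digits = 26, minutes = 32.80033; 26 + 32.80033/60 = 26.5466722
S → negative
Longitude: split at 3 digits → 000° and 44.257′; 0 + 44.257/60 = 0.7376167
W ⇒ negate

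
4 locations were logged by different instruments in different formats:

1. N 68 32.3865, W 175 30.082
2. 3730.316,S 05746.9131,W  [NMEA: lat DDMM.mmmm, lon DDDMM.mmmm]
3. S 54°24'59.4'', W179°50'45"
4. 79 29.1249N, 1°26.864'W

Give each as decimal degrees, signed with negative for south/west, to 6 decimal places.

1. 68.539775, -175.501367
2. -37.505267, -57.781885
3. -54.416500, -179.845833
4. 79.485415, -1.447733

Point 1:
  φ: 68 + 32.3865/60 = 68.5397750
  N ⇒ keep positive
  Lon: 30.082′ = 0.501367°; total 175.5013667
  W ⇒ negate
Point 2:
  φ: split at 2 digits → 37° and 30.316′; 37 + 30.316/60 = 37.5052667
  hemisphere S, so the sign is −
  Longitude: split at 3 digits → 057° and 46.9131′; 57 + 46.9131/60 = 57.7818850
  W ⇒ negate
Point 3:
  φ: 54° + 24/60 + 59.4/3600 = 54 + 0.400000 + 0.016500 = 54.4165000
  hemisphere S, so the sign is −
  Lon: 179° + 50/60 + 45/3600 = 179 + 0.833333 + 0.012500 = 179.8458333
  hemisphere W, so the sign is −
Point 4:
  φ: 79 + 29.1249/60 = 79.4854150
  N ⇒ keep positive
  Lon: 1 + 26.864/60 = 1.4477333
  W ⇒ negate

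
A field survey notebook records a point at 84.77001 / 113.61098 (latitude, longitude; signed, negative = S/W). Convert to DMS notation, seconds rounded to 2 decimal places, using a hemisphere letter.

84°46′12.04″ N, 113°36′39.53″ E

φ: 0.770010 × 60 = 46.20060′ → 46′, remainder × 60 = 12.0360″
λ: whole degrees 113; 36.65880′ → 36′ and 39.5280″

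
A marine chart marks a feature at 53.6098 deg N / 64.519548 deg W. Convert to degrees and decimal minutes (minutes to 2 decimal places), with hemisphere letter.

Lat: minutes = (53.609800 − 53) × 60 = 36.5880
Lon: 64° + 0.519548 × 60 = 64° 31.1729′

53° 36.59′ N, 64° 31.17′ W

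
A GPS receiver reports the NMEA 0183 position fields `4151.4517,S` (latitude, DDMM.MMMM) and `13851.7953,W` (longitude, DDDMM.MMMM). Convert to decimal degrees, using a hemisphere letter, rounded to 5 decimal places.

φ: degrees = first 2 digits = 41, minutes = 51.4517; 41 + 51.4517/60 = 41.857528
λ: degrees = first 3 digits = 138, minutes = 51.7953; 138 + 51.7953/60 = 138.863255

41.85753° S, 138.86326° W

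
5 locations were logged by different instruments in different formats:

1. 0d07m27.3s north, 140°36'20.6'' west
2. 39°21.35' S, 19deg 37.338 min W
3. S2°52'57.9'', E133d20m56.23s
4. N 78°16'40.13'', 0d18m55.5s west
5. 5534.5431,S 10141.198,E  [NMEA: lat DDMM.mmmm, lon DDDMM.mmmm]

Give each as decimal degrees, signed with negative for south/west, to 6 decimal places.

Point 1:
  Latitude: 7′ + 27.3″ = 7.45500′; 0 + 7.45500/60 = 0.1242500
  N → positive
  Lon: 140 + 36/60 + 20.6/3600 = 140.6057222
  W ⇒ negate
Point 2:
  Latitude: 21.35′ = 0.355833°; total 39.3558333
  S → negative
  λ: 19 + 37.338/60 = 19.6223000
  W → negative
Point 3:
  Lat: 52′ + 57.9″ = 52.96500′; 2 + 52.96500/60 = 2.8827500
  hemisphere S, so the sign is −
  Lon: 20′ + 56.23″ = 20.93717′; 133 + 20.93717/60 = 133.3489528
  E → positive
Point 4:
  Lat: 78° + 16/60 + 40.13/3600 = 78 + 0.266667 + 0.011147 = 78.2778139
  N → positive
  λ: 0 + 18/60 + 55.5/3600 = 0.3154167
  W → negative
Point 5:
  Lat: split at 2 digits → 55° and 34.5431′; 55 + 34.5431/60 = 55.5757183
  S → negative
  Longitude: degrees = first 3 digits = 101, minutes = 41.198; 101 + 41.198/60 = 101.6866333
  E → positive

1. 0.124250, -140.605722
2. -39.355833, -19.622300
3. -2.882750, 133.348953
4. 78.277814, -0.315417
5. -55.575718, 101.686633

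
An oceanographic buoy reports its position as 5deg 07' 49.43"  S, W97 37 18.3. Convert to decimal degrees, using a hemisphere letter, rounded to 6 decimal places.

φ: 7′ + 49.43″ = 7.82383′; 5 + 7.82383/60 = 5.1303972
Lon: 97 + 37/60 + 18.3/3600 = 97.6217500

5.130397° S, 97.621750° W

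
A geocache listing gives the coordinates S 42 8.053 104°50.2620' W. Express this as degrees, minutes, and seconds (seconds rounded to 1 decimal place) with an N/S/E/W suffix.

Lat: fractional minutes 0.05300 × 60 = 3.180″
Lon: 50.26200′ → 50′ and 0.26200 × 60 = 15.720″

42°08′3.2″ S, 104°50′15.7″ W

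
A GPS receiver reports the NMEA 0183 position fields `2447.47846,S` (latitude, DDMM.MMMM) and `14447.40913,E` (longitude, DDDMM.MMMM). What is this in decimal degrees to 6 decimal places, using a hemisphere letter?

24.791308° S, 144.790152° E

φ: split at 2 digits → 24° and 47.47846′; 24 + 47.47846/60 = 24.7913077
Longitude: degrees = first 3 digits = 144, minutes = 47.40913; 144 + 47.40913/60 = 144.7901522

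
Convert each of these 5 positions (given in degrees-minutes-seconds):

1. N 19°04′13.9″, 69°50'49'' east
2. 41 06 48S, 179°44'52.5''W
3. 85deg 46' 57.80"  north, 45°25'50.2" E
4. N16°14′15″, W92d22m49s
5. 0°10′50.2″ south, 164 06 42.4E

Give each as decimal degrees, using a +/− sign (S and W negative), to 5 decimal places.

1. 19.07053, 69.84694
2. -41.11333, -179.74792
3. 85.78272, 45.43061
4. 16.23750, -92.38028
5. -0.18061, 164.11178

Point 1:
  Latitude: 19 + 4/60 + 13.9/3600 = 19.070528
  N ⇒ keep positive
  Lon: 69 + 50/60 + 49/3600 = 69.846944
  E ⇒ keep positive
Point 2:
  φ: 41 + 6/60 + 48/3600 = 41.113333
  hemisphere S, so the sign is −
  Longitude: 179° + 44/60 + 52.5/3600 = 179 + 0.733333 + 0.014583 = 179.747917
  W → negative
Point 3:
  φ: 85° + 46/60 + 57.8/3600 = 85 + 0.766667 + 0.016056 = 85.782722
  N ⇒ keep positive
  Longitude: 25′ + 50.2″ = 25.83667′; 45 + 25.83667/60 = 45.430611
  E → positive
Point 4:
  Lat: 14′ + 15″ = 14.25000′; 16 + 14.25000/60 = 16.237500
  N ⇒ keep positive
  Longitude: 92° + 22/60 + 49/3600 = 92 + 0.366667 + 0.013611 = 92.380278
  hemisphere W, so the sign is −
Point 5:
  Latitude: 0° + 10/60 + 50.2/3600 = 0 + 0.166667 + 0.013944 = 0.180611
  S → negative
  Lon: 164 + 6/60 + 42.4/3600 = 164.111778
  E ⇒ keep positive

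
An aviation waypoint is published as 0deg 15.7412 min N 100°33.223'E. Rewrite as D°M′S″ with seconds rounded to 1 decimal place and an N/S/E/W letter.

0°15′44.5″ N, 100°33′13.4″ E

φ: fractional minutes 0.74120 × 60 = 44.472″
Longitude: 33.22300′ → 33′ and 0.22300 × 60 = 13.380″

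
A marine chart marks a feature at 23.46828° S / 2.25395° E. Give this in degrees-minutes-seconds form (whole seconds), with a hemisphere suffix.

23°28′6″ S, 2°15′14″ E

φ: 0.468280° → 28.09680′; 0.09680 × 60 = 5.81″
λ: 0.253950 × 60 = 15.23700′ → 15′, remainder × 60 = 14.22″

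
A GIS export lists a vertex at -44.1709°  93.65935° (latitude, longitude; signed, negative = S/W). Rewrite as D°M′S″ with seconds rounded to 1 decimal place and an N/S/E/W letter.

Latitude is negative → S; |value| = 44.170900
Latitude: whole degrees 44; 10.25400′ → 10′ and 15.240″
λ: 0.659350° → 39.56100′; 0.56100 × 60 = 33.660″

44°10′15.2″ S, 93°39′33.7″ E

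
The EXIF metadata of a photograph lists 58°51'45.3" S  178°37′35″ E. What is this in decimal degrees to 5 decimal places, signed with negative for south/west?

Latitude: 58 + 51/60 + 45.3/3600 = 58.862583
S ⇒ negate
Lon: 178° + 37/60 + 35/3600 = 178 + 0.616667 + 0.009722 = 178.626389
E ⇒ keep positive

-58.86258, 178.62639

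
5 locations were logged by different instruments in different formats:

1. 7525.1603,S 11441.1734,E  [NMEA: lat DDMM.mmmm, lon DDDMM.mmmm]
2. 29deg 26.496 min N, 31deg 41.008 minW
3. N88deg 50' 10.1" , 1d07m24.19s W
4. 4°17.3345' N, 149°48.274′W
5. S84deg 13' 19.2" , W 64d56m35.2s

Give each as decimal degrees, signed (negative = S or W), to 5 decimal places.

1. -75.41934, 114.68622
2. 29.44160, -31.68347
3. 88.83614, -1.12339
4. 4.28891, -149.80457
5. -84.22200, -64.94311

Point 1:
  Lat: split at 2 digits → 75° and 25.1603′; 75 + 25.1603/60 = 75.419338
  S → negative
  Lon: split at 3 digits → 114° and 41.1734′; 114 + 41.1734/60 = 114.686223
  E ⇒ keep positive
Point 2:
  φ: 26.496′ = 0.441600°; total 29.441600
  N ⇒ keep positive
  λ: 31 + 41.008/60 = 31.683467
  W ⇒ negate
Point 3:
  Latitude: 88° + 50/60 + 10.1/3600 = 88 + 0.833333 + 0.002806 = 88.836139
  N → positive
  λ: 1° + 7/60 + 24.19/3600 = 1 + 0.116667 + 0.006719 = 1.123386
  W ⇒ negate
Point 4:
  Lat: 17.3345′ = 0.288908°; total 4.288908
  N ⇒ keep positive
  λ: 48.274′ = 0.804567°; total 149.804567
  W ⇒ negate
Point 5:
  Latitude: 84° + 13/60 + 19.2/3600 = 84 + 0.216667 + 0.005333 = 84.222000
  hemisphere S, so the sign is −
  Lon: 64° + 56/60 + 35.2/3600 = 64 + 0.933333 + 0.009778 = 64.943111
  hemisphere W, so the sign is −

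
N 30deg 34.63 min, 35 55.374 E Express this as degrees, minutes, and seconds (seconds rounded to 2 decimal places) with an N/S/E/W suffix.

Lat: fractional minutes 0.63000 × 60 = 37.8000″
Longitude: fractional minutes 0.37400 × 60 = 22.4400″

30°34′37.80″ N, 35°55′22.44″ E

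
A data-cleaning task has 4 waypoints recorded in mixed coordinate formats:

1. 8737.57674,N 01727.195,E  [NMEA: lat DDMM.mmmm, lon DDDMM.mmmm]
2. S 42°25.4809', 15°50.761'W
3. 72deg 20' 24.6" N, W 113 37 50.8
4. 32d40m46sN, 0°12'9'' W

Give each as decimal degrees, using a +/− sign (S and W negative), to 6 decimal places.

1. 87.626279, 17.453250
2. -42.424682, -15.846017
3. 72.340167, -113.630778
4. 32.679444, -0.202500

Point 1:
  Lat: degrees = first 2 digits = 87, minutes = 37.57674; 87 + 37.57674/60 = 87.6262790
  N ⇒ keep positive
  Longitude: degrees = first 3 digits = 17, minutes = 27.195; 17 + 27.195/60 = 17.4532500
  E → positive
Point 2:
  φ: 25.4809′ = 0.424682°; total 42.4246817
  hemisphere S, so the sign is −
  Lon: 50.761′ = 0.846017°; total 15.8460167
  W → negative
Point 3:
  φ: 72° + 20/60 + 24.6/3600 = 72 + 0.333333 + 0.006833 = 72.3401667
  N → positive
  Longitude: 37′ + 50.8″ = 37.84667′; 113 + 37.84667/60 = 113.6307778
  hemisphere W, so the sign is −
Point 4:
  φ: 40′ + 46″ = 40.76667′; 32 + 40.76667/60 = 32.6794444
  N → positive
  Longitude: 12′ + 9″ = 12.15000′; 0 + 12.15000/60 = 0.2025000
  W ⇒ negate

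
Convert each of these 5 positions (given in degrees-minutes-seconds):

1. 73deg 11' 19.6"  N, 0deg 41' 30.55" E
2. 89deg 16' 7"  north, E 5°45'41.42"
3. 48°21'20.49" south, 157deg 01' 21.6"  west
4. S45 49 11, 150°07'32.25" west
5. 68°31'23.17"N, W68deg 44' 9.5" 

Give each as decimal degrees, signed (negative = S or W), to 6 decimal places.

Point 1:
  Lat: 11′ + 19.6″ = 11.32667′; 73 + 11.32667/60 = 73.1887778
  N ⇒ keep positive
  λ: 0 + 41/60 + 30.55/3600 = 0.6918194
  E ⇒ keep positive
Point 2:
  φ: 16′ + 7″ = 16.11667′; 89 + 16.11667/60 = 89.2686111
  N ⇒ keep positive
  λ: 5 + 45/60 + 41.42/3600 = 5.7615056
  E → positive
Point 3:
  Latitude: 21′ + 20.49″ = 21.34150′; 48 + 21.34150/60 = 48.3556917
  S → negative
  Longitude: 1′ + 21.6″ = 1.36000′; 157 + 1.36000/60 = 157.0226667
  hemisphere W, so the sign is −
Point 4:
  φ: 45 + 49/60 + 11/3600 = 45.8197222
  S → negative
  Longitude: 150° + 7/60 + 32.25/3600 = 150 + 0.116667 + 0.008958 = 150.1256250
  W ⇒ negate
Point 5:
  Latitude: 31′ + 23.17″ = 31.38617′; 68 + 31.38617/60 = 68.5231028
  N ⇒ keep positive
  Lon: 68° + 44/60 + 9.5/3600 = 68 + 0.733333 + 0.002639 = 68.7359722
  W → negative

1. 73.188778, 0.691819
2. 89.268611, 5.761506
3. -48.355692, -157.022667
4. -45.819722, -150.125625
5. 68.523103, -68.735972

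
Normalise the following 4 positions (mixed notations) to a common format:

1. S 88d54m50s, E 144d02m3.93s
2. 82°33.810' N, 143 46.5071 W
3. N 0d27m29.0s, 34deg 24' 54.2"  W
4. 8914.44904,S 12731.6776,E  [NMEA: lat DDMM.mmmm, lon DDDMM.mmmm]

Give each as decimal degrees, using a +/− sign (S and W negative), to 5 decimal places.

1. -88.91389, 144.03443
2. 82.56350, -143.77512
3. 0.45806, -34.41506
4. -89.24082, 127.52796

Point 1:
  φ: 88° + 54/60 + 50/3600 = 88 + 0.900000 + 0.013889 = 88.913889
  S ⇒ negate
  λ: 2′ + 3.93″ = 2.06550′; 144 + 2.06550/60 = 144.034425
  E ⇒ keep positive
Point 2:
  Lat: 82 + 33.81/60 = 82.563500
  N → positive
  λ: 46.5071′ = 0.775118°; total 143.775118
  W → negative
Point 3:
  Lat: 0 + 27/60 + 29/3600 = 0.458056
  N ⇒ keep positive
  Longitude: 34 + 24/60 + 54.2/3600 = 34.415056
  W ⇒ negate
Point 4:
  Latitude: split at 2 digits → 89° and 14.44904′; 89 + 14.44904/60 = 89.240817
  S → negative
  Longitude: split at 3 digits → 127° and 31.6776′; 127 + 31.6776/60 = 127.527960
  E → positive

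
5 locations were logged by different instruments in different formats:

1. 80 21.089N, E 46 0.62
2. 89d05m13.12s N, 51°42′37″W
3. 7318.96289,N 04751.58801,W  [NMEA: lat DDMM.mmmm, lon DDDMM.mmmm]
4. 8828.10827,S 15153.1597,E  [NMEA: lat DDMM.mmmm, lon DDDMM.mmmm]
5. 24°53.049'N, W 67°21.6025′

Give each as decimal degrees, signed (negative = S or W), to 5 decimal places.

Point 1:
  Latitude: 80 + 21.089/60 = 80.351483
  N ⇒ keep positive
  Longitude: 0.62′ = 0.010333°; total 46.010333
  E → positive
Point 2:
  Lat: 89° + 5/60 + 13.12/3600 = 89 + 0.083333 + 0.003644 = 89.086978
  N → positive
  Longitude: 42′ + 37″ = 42.61667′; 51 + 42.61667/60 = 51.710278
  W → negative
Point 3:
  Latitude: split at 2 digits → 73° and 18.96289′; 73 + 18.96289/60 = 73.316048
  N → positive
  λ: degrees = first 3 digits = 47, minutes = 51.58801; 47 + 51.58801/60 = 47.859800
  hemisphere W, so the sign is −
Point 4:
  φ: split at 2 digits → 88° and 28.10827′; 88 + 28.10827/60 = 88.468471
  S ⇒ negate
  Lon: split at 3 digits → 151° and 53.1597′; 151 + 53.1597/60 = 151.885995
  E ⇒ keep positive
Point 5:
  Lat: 53.049′ = 0.884150°; total 24.884150
  N ⇒ keep positive
  Longitude: 21.6025′ = 0.360042°; total 67.360042
  W → negative

1. 80.35148, 46.01033
2. 89.08698, -51.71028
3. 73.31605, -47.85980
4. -88.46847, 151.88600
5. 24.88415, -67.36004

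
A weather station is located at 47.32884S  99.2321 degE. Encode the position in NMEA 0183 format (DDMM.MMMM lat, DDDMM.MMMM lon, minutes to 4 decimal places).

4719.7304,S / 09913.9260,E

Lat: minutes = (47.328840 − 47) × 60 = 19.730400
Longitude: 99° + 0.232100 × 60 = 99° 13.926000′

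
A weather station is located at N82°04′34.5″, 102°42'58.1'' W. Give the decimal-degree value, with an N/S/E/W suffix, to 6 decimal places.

82.076250° N, 102.716139° W

Latitude: 4′ + 34.5″ = 4.57500′; 82 + 4.57500/60 = 82.0762500
Lon: 42′ + 58.1″ = 42.96833′; 102 + 42.96833/60 = 102.7161389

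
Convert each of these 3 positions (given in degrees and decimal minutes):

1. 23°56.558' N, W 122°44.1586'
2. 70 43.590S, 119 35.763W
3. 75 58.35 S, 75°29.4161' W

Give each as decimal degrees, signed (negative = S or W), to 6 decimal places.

Point 1:
  Lat: 56.558′ = 0.942633°; total 23.9426333
  N → positive
  λ: 122 + 44.1586/60 = 122.7359767
  W ⇒ negate
Point 2:
  Latitude: 43.59′ = 0.726500°; total 70.7265000
  S ⇒ negate
  λ: 119 + 35.763/60 = 119.5960500
  W → negative
Point 3:
  Lat: 58.35′ = 0.972500°; total 75.9725000
  S ⇒ negate
  Lon: 75 + 29.4161/60 = 75.4902683
  W ⇒ negate

1. 23.942633, -122.735977
2. -70.726500, -119.596050
3. -75.972500, -75.490268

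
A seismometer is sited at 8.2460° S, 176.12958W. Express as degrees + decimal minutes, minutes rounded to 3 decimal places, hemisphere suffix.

8° 14.760′ S, 176° 7.775′ W

Latitude: fractional part 0.246000 → 14.76000 minutes
Lon: fractional part 0.129580 → 7.77480 minutes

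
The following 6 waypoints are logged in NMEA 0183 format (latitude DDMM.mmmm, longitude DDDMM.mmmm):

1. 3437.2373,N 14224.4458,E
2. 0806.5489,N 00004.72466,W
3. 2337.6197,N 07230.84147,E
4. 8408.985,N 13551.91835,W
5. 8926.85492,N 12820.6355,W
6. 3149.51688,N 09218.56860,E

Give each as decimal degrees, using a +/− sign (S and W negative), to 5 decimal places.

1. 34.62062, 142.40743
2. 8.10915, -0.07874
3. 23.62700, 72.51402
4. 84.14975, -135.86531
5. 89.44758, -128.34393
6. 31.82528, 92.30948

Point 1:
  φ: split at 2 digits → 34° and 37.2373′; 34 + 37.2373/60 = 34.620622
  N ⇒ keep positive
  Lon: degrees = first 3 digits = 142, minutes = 24.4458; 142 + 24.4458/60 = 142.407430
  E ⇒ keep positive
Point 2:
  Latitude: degrees = first 2 digits = 8, minutes = 6.5489; 8 + 6.5489/60 = 8.109148
  N → positive
  Lon: degrees = first 3 digits = 0, minutes = 4.72466; 0 + 4.72466/60 = 0.078744
  W → negative
Point 3:
  Latitude: split at 2 digits → 23° and 37.6197′; 23 + 37.6197/60 = 23.626995
  N → positive
  Longitude: degrees = first 3 digits = 72, minutes = 30.84147; 72 + 30.84147/60 = 72.514025
  E ⇒ keep positive
Point 4:
  φ: degrees = first 2 digits = 84, minutes = 8.985; 84 + 8.985/60 = 84.149750
  N ⇒ keep positive
  Longitude: split at 3 digits → 135° and 51.91835′; 135 + 51.91835/60 = 135.865306
  W ⇒ negate
Point 5:
  φ: degrees = first 2 digits = 89, minutes = 26.85492; 89 + 26.85492/60 = 89.447582
  N → positive
  Longitude: degrees = first 3 digits = 128, minutes = 20.6355; 128 + 20.6355/60 = 128.343925
  hemisphere W, so the sign is −
Point 6:
  φ: split at 2 digits → 31° and 49.51688′; 31 + 49.51688/60 = 31.825281
  N → positive
  λ: split at 3 digits → 092° and 18.5686′; 92 + 18.5686/60 = 92.309477
  E ⇒ keep positive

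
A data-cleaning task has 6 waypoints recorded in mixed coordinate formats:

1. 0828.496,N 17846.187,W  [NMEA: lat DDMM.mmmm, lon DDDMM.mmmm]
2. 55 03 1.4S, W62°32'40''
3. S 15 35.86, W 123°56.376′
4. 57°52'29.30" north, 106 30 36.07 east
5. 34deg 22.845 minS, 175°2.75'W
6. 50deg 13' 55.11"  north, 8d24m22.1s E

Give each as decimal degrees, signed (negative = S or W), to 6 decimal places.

1. 8.474933, -178.769783
2. -55.050389, -62.544444
3. -15.597667, -123.939600
4. 57.874806, 106.510019
5. -34.380750, -175.045833
6. 50.231975, 8.406139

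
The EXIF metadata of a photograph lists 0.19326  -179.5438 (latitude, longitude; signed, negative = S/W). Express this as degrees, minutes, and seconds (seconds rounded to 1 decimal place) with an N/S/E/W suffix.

0°11′35.7″ N, 179°32′37.7″ W

Lat: 0.193260 × 60 = 11.59560′ → 11′, remainder × 60 = 35.736″
Longitude is negative → W; |value| = 179.543800
Lon: 0.543800 × 60 = 32.62800′ → 32′, remainder × 60 = 37.680″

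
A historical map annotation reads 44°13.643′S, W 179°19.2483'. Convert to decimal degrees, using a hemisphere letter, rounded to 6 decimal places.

44.227383° S, 179.320805° W

Lat: 44 + 13.643/60 = 44.2273833
Lon: 19.2483′ = 0.320805°; total 179.3208050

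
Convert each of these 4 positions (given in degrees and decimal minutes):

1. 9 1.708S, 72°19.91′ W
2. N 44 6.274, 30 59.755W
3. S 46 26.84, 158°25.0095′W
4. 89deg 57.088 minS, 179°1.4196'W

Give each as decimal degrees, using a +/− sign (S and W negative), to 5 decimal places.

Point 1:
  φ: 1.708′ = 0.028467°; total 9.028467
  S → negative
  Lon: 72 + 19.91/60 = 72.331833
  hemisphere W, so the sign is −
Point 2:
  Lat: 6.274′ = 0.104567°; total 44.104567
  N ⇒ keep positive
  Lon: 59.755′ = 0.995917°; total 30.995917
  W → negative
Point 3:
  φ: 26.84′ = 0.447333°; total 46.447333
  S ⇒ negate
  Longitude: 25.0095′ = 0.416825°; total 158.416825
  W ⇒ negate
Point 4:
  φ: 57.088′ = 0.951467°; total 89.951467
  S ⇒ negate
  Lon: 1.4196′ = 0.023660°; total 179.023660
  W → negative

1. -9.02847, -72.33183
2. 44.10457, -30.99592
3. -46.44733, -158.41683
4. -89.95147, -179.02366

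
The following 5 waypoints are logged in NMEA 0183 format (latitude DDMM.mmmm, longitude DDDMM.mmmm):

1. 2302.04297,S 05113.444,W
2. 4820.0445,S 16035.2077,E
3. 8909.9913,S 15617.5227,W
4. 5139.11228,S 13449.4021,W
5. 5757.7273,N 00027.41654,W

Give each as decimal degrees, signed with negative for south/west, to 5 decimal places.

1. -23.03405, -51.22407
2. -48.33408, 160.58680
3. -89.16652, -156.29205
4. -51.65187, -134.82337
5. 57.96212, -0.45694

Point 1:
  Latitude: split at 2 digits → 23° and 2.04297′; 23 + 2.04297/60 = 23.034050
  S → negative
  Lon: degrees = first 3 digits = 51, minutes = 13.444; 51 + 13.444/60 = 51.224067
  W → negative
Point 2:
  φ: split at 2 digits → 48° and 20.0445′; 48 + 20.0445/60 = 48.334075
  S → negative
  Lon: split at 3 digits → 160° and 35.2077′; 160 + 35.2077/60 = 160.586795
  E → positive
Point 3:
  Lat: split at 2 digits → 89° and 9.9913′; 89 + 9.9913/60 = 89.166522
  S ⇒ negate
  Longitude: split at 3 digits → 156° and 17.5227′; 156 + 17.5227/60 = 156.292045
  W → negative
Point 4:
  Lat: degrees = first 2 digits = 51, minutes = 39.11228; 51 + 39.11228/60 = 51.651871
  S ⇒ negate
  Longitude: split at 3 digits → 134° and 49.4021′; 134 + 49.4021/60 = 134.823368
  hemisphere W, so the sign is −
Point 5:
  φ: degrees = first 2 digits = 57, minutes = 57.7273; 57 + 57.7273/60 = 57.962122
  N ⇒ keep positive
  Longitude: split at 3 digits → 000° and 27.41654′; 0 + 27.41654/60 = 0.456942
  hemisphere W, so the sign is −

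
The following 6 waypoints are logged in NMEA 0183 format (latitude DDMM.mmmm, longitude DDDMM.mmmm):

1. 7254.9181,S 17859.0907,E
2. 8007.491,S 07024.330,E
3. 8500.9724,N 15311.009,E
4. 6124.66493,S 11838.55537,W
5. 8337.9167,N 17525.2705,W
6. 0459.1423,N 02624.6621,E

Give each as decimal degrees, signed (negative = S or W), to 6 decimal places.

Point 1:
  Lat: split at 2 digits → 72° and 54.9181′; 72 + 54.9181/60 = 72.9153017
  S ⇒ negate
  Longitude: degrees = first 3 digits = 178, minutes = 59.0907; 178 + 59.0907/60 = 178.9848450
  E ⇒ keep positive
Point 2:
  Lat: degrees = first 2 digits = 80, minutes = 7.491; 80 + 7.491/60 = 80.1248500
  S → negative
  λ: split at 3 digits → 070° and 24.33′; 70 + 24.33/60 = 70.4055000
  E → positive
Point 3:
  Latitude: degrees = first 2 digits = 85, minutes = 0.9724; 85 + 0.9724/60 = 85.0162067
  N → positive
  Longitude: degrees = first 3 digits = 153, minutes = 11.009; 153 + 11.009/60 = 153.1834833
  E ⇒ keep positive
Point 4:
  Lat: split at 2 digits → 61° and 24.66493′; 61 + 24.66493/60 = 61.4110822
  S ⇒ negate
  Lon: split at 3 digits → 118° and 38.55537′; 118 + 38.55537/60 = 118.6425895
  hemisphere W, so the sign is −
Point 5:
  Lat: degrees = first 2 digits = 83, minutes = 37.9167; 83 + 37.9167/60 = 83.6319450
  N → positive
  Longitude: degrees = first 3 digits = 175, minutes = 25.2705; 175 + 25.2705/60 = 175.4211750
  W → negative
Point 6:
  Latitude: split at 2 digits → 04° and 59.1423′; 4 + 59.1423/60 = 4.9857050
  N ⇒ keep positive
  Longitude: degrees = first 3 digits = 26, minutes = 24.6621; 26 + 24.6621/60 = 26.4110350
  E → positive

1. -72.915302, 178.984845
2. -80.124850, 70.405500
3. 85.016207, 153.183483
4. -61.411082, -118.642590
5. 83.631945, -175.421175
6. 4.985705, 26.411035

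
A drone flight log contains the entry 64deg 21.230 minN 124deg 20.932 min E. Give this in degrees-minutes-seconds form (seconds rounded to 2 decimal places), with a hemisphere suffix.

Latitude: fractional minutes 0.23000 × 60 = 13.8000″
Lon: fractional minutes 0.93200 × 60 = 55.9200″

64°21′13.80″ N, 124°20′55.92″ E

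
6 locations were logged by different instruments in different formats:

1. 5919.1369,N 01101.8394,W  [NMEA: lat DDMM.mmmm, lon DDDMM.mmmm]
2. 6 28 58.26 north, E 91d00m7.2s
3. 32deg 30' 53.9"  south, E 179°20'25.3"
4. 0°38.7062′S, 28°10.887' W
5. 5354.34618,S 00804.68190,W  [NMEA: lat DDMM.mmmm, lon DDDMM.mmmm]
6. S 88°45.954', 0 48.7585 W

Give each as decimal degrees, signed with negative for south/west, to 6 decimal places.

1. 59.318948, -11.030657
2. 6.482850, 91.002000
3. -32.514972, 179.340361
4. -0.645103, -28.181450
5. -53.905770, -8.078032
6. -88.765900, -0.812642

Point 1:
  φ: degrees = first 2 digits = 59, minutes = 19.1369; 59 + 19.1369/60 = 59.3189483
  N ⇒ keep positive
  Longitude: degrees = first 3 digits = 11, minutes = 1.8394; 11 + 1.8394/60 = 11.0306567
  hemisphere W, so the sign is −
Point 2:
  Lat: 6 + 28/60 + 58.26/3600 = 6.4828500
  N → positive
  λ: 91 + 0/60 + 7.2/3600 = 91.0020000
  E → positive
Point 3:
  φ: 30′ + 53.9″ = 30.89833′; 32 + 30.89833/60 = 32.5149722
  hemisphere S, so the sign is −
  Lon: 179° + 20/60 + 25.3/3600 = 179 + 0.333333 + 0.007028 = 179.3403611
  E → positive
Point 4:
  Lat: 38.7062′ = 0.645103°; total 0.6451033
  S ⇒ negate
  λ: 28 + 10.887/60 = 28.1814500
  W ⇒ negate
Point 5:
  Latitude: degrees = first 2 digits = 53, minutes = 54.34618; 53 + 54.34618/60 = 53.9057697
  S → negative
  Longitude: split at 3 digits → 008° and 4.6819′; 8 + 4.6819/60 = 8.0780317
  W ⇒ negate
Point 6:
  Lat: 88 + 45.954/60 = 88.7659000
  S → negative
  Longitude: 0 + 48.7585/60 = 0.8126417
  hemisphere W, so the sign is −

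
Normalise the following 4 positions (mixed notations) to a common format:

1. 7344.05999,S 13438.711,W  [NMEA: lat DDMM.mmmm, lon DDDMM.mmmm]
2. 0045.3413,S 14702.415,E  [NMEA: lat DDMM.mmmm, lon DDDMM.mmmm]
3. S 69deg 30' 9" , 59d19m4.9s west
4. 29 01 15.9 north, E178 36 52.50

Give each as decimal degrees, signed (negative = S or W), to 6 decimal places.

Point 1:
  Lat: split at 2 digits → 73° and 44.05999′; 73 + 44.05999/60 = 73.7343332
  hemisphere S, so the sign is −
  λ: degrees = first 3 digits = 134, minutes = 38.711; 134 + 38.711/60 = 134.6451833
  hemisphere W, so the sign is −
Point 2:
  φ: degrees = first 2 digits = 0, minutes = 45.3413; 0 + 45.3413/60 = 0.7556883
  S → negative
  λ: split at 3 digits → 147° and 2.415′; 147 + 2.415/60 = 147.0402500
  E → positive
Point 3:
  φ: 69 + 30/60 + 9/3600 = 69.5025000
  hemisphere S, so the sign is −
  Longitude: 59° + 19/60 + 4.9/3600 = 59 + 0.316667 + 0.001361 = 59.3180278
  W → negative
Point 4:
  Lat: 29° + 1/60 + 15.9/3600 = 29 + 0.016667 + 0.004417 = 29.0210833
  N → positive
  λ: 178 + 36/60 + 52.5/3600 = 178.6145833
  E ⇒ keep positive

1. -73.734333, -134.645183
2. -0.755688, 147.040250
3. -69.502500, -59.318028
4. 29.021083, 178.614583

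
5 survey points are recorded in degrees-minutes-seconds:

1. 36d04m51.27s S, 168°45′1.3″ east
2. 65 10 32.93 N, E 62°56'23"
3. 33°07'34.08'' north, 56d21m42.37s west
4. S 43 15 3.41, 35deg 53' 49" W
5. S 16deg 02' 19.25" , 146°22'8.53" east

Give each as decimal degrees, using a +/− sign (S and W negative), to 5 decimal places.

1. -36.08091, 168.75036
2. 65.17581, 62.93972
3. 33.12613, -56.36177
4. -43.25095, -35.89694
5. -16.03868, 146.36904

Point 1:
  φ: 36 + 4/60 + 51.27/3600 = 36.080908
  S ⇒ negate
  Lon: 168° + 45/60 + 1.3/3600 = 168 + 0.750000 + 0.000361 = 168.750361
  E ⇒ keep positive
Point 2:
  Lat: 10′ + 32.93″ = 10.54883′; 65 + 10.54883/60 = 65.175814
  N → positive
  Longitude: 62° + 56/60 + 23/3600 = 62 + 0.933333 + 0.006389 = 62.939722
  E ⇒ keep positive
Point 3:
  Latitude: 7′ + 34.08″ = 7.56800′; 33 + 7.56800/60 = 33.126133
  N → positive
  Longitude: 21′ + 42.37″ = 21.70617′; 56 + 21.70617/60 = 56.361769
  W → negative
Point 4:
  φ: 43° + 15/60 + 3.41/3600 = 43 + 0.250000 + 0.000947 = 43.250947
  S → negative
  λ: 35° + 53/60 + 49/3600 = 35 + 0.883333 + 0.013611 = 35.896944
  W ⇒ negate
Point 5:
  Lat: 16 + 2/60 + 19.25/3600 = 16.038681
  hemisphere S, so the sign is −
  Longitude: 146 + 22/60 + 8.53/3600 = 146.369036
  E ⇒ keep positive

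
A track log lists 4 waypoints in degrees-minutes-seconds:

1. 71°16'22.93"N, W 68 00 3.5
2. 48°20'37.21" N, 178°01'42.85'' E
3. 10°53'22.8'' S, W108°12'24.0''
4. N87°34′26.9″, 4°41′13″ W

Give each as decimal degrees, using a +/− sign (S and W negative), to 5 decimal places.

1. 71.27304, -68.00097
2. 48.34367, 178.02857
3. -10.88967, -108.20667
4. 87.57414, -4.68694

Point 1:
  Latitude: 71 + 16/60 + 22.93/3600 = 71.273036
  N → positive
  Longitude: 68° + 0/60 + 3.5/3600 = 68 + 0.000000 + 0.000972 = 68.000972
  W → negative
Point 2:
  Lat: 48° + 20/60 + 37.21/3600 = 48 + 0.333333 + 0.010336 = 48.343669
  N ⇒ keep positive
  Longitude: 1′ + 42.85″ = 1.71417′; 178 + 1.71417/60 = 178.028569
  E → positive
Point 3:
  Latitude: 53′ + 22.8″ = 53.38000′; 10 + 53.38000/60 = 10.889667
  S → negative
  λ: 12′ + 24″ = 12.40000′; 108 + 12.40000/60 = 108.206667
  hemisphere W, so the sign is −
Point 4:
  Lat: 87 + 34/60 + 26.9/3600 = 87.574139
  N ⇒ keep positive
  Longitude: 41′ + 13″ = 41.21667′; 4 + 41.21667/60 = 4.686944
  hemisphere W, so the sign is −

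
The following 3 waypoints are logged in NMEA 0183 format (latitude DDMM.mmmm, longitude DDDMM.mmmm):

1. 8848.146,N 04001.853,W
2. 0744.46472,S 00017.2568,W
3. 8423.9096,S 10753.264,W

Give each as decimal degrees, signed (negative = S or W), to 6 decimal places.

1. 88.802433, -40.030883
2. -7.741079, -0.287613
3. -84.398493, -107.887733

Point 1:
  Latitude: split at 2 digits → 88° and 48.146′; 88 + 48.146/60 = 88.8024333
  N → positive
  Longitude: degrees = first 3 digits = 40, minutes = 1.853; 40 + 1.853/60 = 40.0308833
  W ⇒ negate
Point 2:
  Latitude: degrees = first 2 digits = 7, minutes = 44.46472; 7 + 44.46472/60 = 7.7410787
  hemisphere S, so the sign is −
  Longitude: degrees = first 3 digits = 0, minutes = 17.2568; 0 + 17.2568/60 = 0.2876133
  W → negative
Point 3:
  Latitude: degrees = first 2 digits = 84, minutes = 23.9096; 84 + 23.9096/60 = 84.3984933
  S ⇒ negate
  Longitude: degrees = first 3 digits = 107, minutes = 53.264; 107 + 53.264/60 = 107.8877333
  W ⇒ negate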